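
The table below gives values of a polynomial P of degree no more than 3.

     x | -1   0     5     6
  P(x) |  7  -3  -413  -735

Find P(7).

-1193

Write P(x) = ax^3 + bx^2 + cx + d. Substituting each data point gives a linear system:
  -a + b - c + d = 7
  d = -3
  125a + 25b + 5c + d = -413
  216a + 36b + 6c + d = -735
Solving the system yields a = -4, b = 4, c = -2, d = -3.
So P(x) = -4x^3 + 4x^2 - 2x - 3.
Then P(7) = -1193.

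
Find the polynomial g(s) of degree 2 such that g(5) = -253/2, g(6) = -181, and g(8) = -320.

Write g(s) = as^2 + bs + c. Substituting each data point gives a linear system:
  25a + 5b + c = -253/2
  36a + 6b + c = -181
  64a + 8b + c = -320
Solving the system yields a = -5, b = 1/2, c = -4.
So g(s) = -5s² + (1/2)s - 4.
Check: g(6) = -181. ✓

g(s) = -5s^2 + (1/2)s - 4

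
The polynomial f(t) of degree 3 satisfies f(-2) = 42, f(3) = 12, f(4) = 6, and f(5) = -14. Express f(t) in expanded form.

f(t) = -t^3 + 5t^2 - 4t + 6

Using the Lagrange interpolation formula with nodes -2, 3, 4, 5:
  L_0(t) = (t - 3)(t - 4)(t - 5) / -210
  L_1(t) = (t + 2)(t - 4)(t - 5) / 10
  L_2(t) = (t + 2)(t - 3)(t - 5) / -6
  L_3(t) = (t + 2)(t - 3)(t - 4) / 14
Then f(t) = 42·L_0(t) + 12·L_1(t) + 6·L_2(t) - 14·L_3(t).
Expanding and collecting terms gives f(t) = -t^3 + 5t^2 - 4t + 6.
Check: f(5) = -14. ✓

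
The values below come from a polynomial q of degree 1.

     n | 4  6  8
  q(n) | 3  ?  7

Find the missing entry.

5

On equispaced nodes a degree-1 polynomial has vanishing second forward difference, so
  q(4) - 2·q(6) + q(8) = 0.
Substituting the known values and solving for q(6):
  -2·q(6) = -10
  q(6) = 5.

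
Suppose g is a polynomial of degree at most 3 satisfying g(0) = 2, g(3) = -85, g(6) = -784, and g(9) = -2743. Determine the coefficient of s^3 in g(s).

-4

Write g(s) = as^3 + bs^2 + cs + d. Substituting each data point gives a linear system:
  d = 2
  27a + 9b + 3c + d = -85
  216a + 36b + 6c + d = -784
  729a + 81b + 9c + d = -2743
Solving the system yields a = -4, b = 2, c = 1, d = 2.
So g(s) = -4s^3 + 2s^2 + s + 2.
The leading coefficient is -4.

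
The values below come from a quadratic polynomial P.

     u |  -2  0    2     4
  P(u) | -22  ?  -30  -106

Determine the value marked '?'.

On equispaced nodes a degree-2 polynomial has vanishing third forward difference, so
  - P(-2) + 3·P(0) - 3·P(2) + P(4) = 0.
Substituting the known values and solving for P(0):
  3·P(0) = -6
  P(0) = -2.

-2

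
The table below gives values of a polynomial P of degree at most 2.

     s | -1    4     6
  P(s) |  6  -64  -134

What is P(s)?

Using the Lagrange interpolation formula with nodes -1, 4, 6:
  L_0(s) = (s - 4)(s - 6) / 35
  L_1(s) = (s + 1)(s - 6) / -10
  L_2(s) = (s + 1)(s - 4) / 14
Then P(s) = 6·L_0(s) - 64·L_1(s) - 134·L_2(s).
Expanding and collecting terms gives P(s) = -3s² - 5s + 4.
Check: P(6) = -134. ✓

P(s) = -3s^2 - 5s + 4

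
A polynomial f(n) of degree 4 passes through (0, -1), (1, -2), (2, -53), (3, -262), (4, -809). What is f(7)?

Forward differences of the values at n = 0, 1, 2, 3, 4:
  f  : -1  -2  -53  -262  -809
  Δ  : -1  -51  -209  -547
  Δ^2: -50  -158  -338
  Δ^3: -108  -180
  Δ^4: -72
The fourth differences are constant, confirming degree 4.
Interpolating (Newton forward form) and evaluating at n = 7 gives f(7) = -7358.

-7358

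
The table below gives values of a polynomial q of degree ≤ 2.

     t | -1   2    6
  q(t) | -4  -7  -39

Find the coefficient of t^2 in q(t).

Write q(t) = at^2 + bt + c. Substituting each data point gives a linear system:
  a - b + c = -4
  4a + 2b + c = -7
  36a + 6b + c = -39
Solving the system yields a = -1, b = 0, c = -3.
So q(t) = -t^2 - 3.
The leading coefficient is -1.

-1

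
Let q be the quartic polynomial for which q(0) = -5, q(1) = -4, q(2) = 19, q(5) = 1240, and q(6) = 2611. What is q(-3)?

64

Using the Lagrange interpolation formula with nodes 0, 1, 2, 5, 6:
  L_0(n) = (n - 1)(n - 2)(n - 5)(n - 6) / 60
  L_1(n) = n(n - 2)(n - 5)(n - 6) / -20
  L_2(n) = n(n - 1)(n - 5)(n - 6) / 24
  L_3(n) = n(n - 1)(n - 2)(n - 6) / -60
  L_4(n) = n(n - 1)(n - 2)(n - 5) / 120
Then q(n) = -5·L_0(n) - 4·L_1(n) + 19·L_2(n) + 1240·L_3(n) + 2611·L_4(n).
Expanding and collecting terms gives q(n) = 2n⁴ + n³ - 6n² + 4n - 5.
Evaluating at n = -3: q(-3) = 64.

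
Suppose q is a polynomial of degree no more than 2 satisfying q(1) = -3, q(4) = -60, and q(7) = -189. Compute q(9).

Using the Lagrange interpolation formula with nodes 1, 4, 7:
  L_0(s) = (s - 4)(s - 7) / 18
  L_1(s) = (s - 1)(s - 7) / -9
  L_2(s) = (s - 1)(s - 4) / 18
Then q(s) = -3·L_0(s) - 60·L_1(s) - 189·L_2(s).
Expanding and collecting terms gives q(s) = -4s^2 + s.
Evaluating at s = 9: q(9) = -315.

-315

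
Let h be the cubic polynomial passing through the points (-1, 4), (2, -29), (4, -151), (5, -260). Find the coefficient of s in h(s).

-3

Write h(s) = as^3 + bs^2 + cs + d. Substituting each data point gives a linear system:
  -a + b - c + d = 4
  8a + 4b + 2c + d = -29
  64a + 16b + 4c + d = -151
  125a + 25b + 5c + d = -260
Solving the system yields a = -1, b = -5, c = -3, d = 5.
So h(s) = -s^3 - 5s^2 - 3s + 5.
The coefficient of s is -3.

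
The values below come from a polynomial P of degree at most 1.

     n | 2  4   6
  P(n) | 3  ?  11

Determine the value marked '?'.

7

The 2 known points determine the degree-1 polynomial uniquely.
Write P(n) = an + b. Substituting each data point gives a linear system:
  2a + b = 3
  6a + b = 11
Solving the system yields a = 2, b = -1.
So P(n) = 2n - 1.
Then P(4) = 7.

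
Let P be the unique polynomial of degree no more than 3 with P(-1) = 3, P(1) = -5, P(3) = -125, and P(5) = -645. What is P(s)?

P(s) = -6s^3 + 4s^2 + 2s - 5

Using the Lagrange interpolation formula with nodes -1, 1, 3, 5:
  L_0(s) = (s - 1)(s - 3)(s - 5) / -48
  L_1(s) = (s + 1)(s - 3)(s - 5) / 16
  L_2(s) = (s + 1)(s - 1)(s - 5) / -16
  L_3(s) = (s + 1)(s - 1)(s - 3) / 48
Then P(s) = 3·L_0(s) - 5·L_1(s) - 125·L_2(s) - 645·L_3(s).
Expanding and collecting terms gives P(s) = -6s^3 + 4s^2 + 2s - 5.
Check: P(5) = -645. ✓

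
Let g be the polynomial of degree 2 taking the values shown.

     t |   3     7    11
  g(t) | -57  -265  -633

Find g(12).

-750

Using the Lagrange interpolation formula with nodes 3, 7, 11:
  L_0(t) = (t - 7)(t - 11) / 32
  L_1(t) = (t - 3)(t - 11) / -16
  L_2(t) = (t - 3)(t - 7) / 32
Then g(t) = -57·L_0(t) - 265·L_1(t) - 633·L_2(t).
Expanding and collecting terms gives g(t) = -5t² - 2t - 6.
Evaluating at t = 12: g(12) = -750.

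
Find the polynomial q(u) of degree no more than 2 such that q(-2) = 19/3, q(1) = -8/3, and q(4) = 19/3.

Write q(u) = au^2 + bu + c. Substituting each data point gives a linear system:
  4a - 2b + c = 19/3
  a + b + c = -8/3
  16a + 4b + c = 19/3
Solving the system yields a = 1, b = -2, c = -5/3.
So q(u) = u² - 2u - 5/3.
Check: q(-2) = 19/3. ✓

q(u) = u^2 - 2u - 5/3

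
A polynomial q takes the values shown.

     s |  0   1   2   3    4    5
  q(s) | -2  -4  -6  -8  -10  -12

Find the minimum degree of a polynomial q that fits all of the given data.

Forward differences of the values at s = 0, 1, 2, 3, 4, 5:
  q  : -2  -4  -6  -8  -10  -12
  Δ  : -2  -2  -2  -2  -2
  Δ^2: 0  0  0  0
  Δ^3: 0  0  0
  Δ^4: 0  0
  Δ^5: 0
The first differences are constant (-2) and nonzero, while all higher differences vanish, so the minimal degree is 1.

1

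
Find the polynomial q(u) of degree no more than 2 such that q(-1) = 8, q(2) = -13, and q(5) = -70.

Write q(u) = au^2 + bu + c. Substituting each data point gives a linear system:
  a - b + c = 8
  4a + 2b + c = -13
  25a + 5b + c = -70
Solving the system yields a = -2, b = -5, c = 5.
So q(u) = -2u² - 5u + 5.
Check: q(-1) = 8. ✓

q(u) = -2u^2 - 5u + 5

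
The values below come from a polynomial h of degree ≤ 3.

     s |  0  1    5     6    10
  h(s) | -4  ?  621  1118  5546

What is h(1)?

-7

The 4 known points determine the degree-3 polynomial uniquely.
Write h(s) = as^3 + bs^2 + cs + d. Substituting each data point gives a linear system:
  d = -4
  125a + 25b + 5c + d = 621
  216a + 36b + 6c + d = 1118
  1000a + 100b + 10c + d = 5546
Solving the system yields a = 6, b = -4, c = -5, d = -4.
So h(s) = 6s³ - 4s² - 5s - 4.
Then h(1) = -7.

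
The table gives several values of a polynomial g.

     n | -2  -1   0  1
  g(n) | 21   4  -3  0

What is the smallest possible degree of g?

Forward differences of the values at n = -2, -1, 0, 1:
  g  : 21  4  -3  0
  Δ  : -17  -7  3
  Δ^2: 10  10
  Δ^3: 0
The second differences are constant (10) and nonzero, while all higher differences vanish, so the minimal degree is 2.

2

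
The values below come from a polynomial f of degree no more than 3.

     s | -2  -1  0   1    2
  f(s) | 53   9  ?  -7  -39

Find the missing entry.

-1

The 4 known points determine the degree-3 polynomial uniquely.
Write f(s) = as^3 + bs^2 + cs + d. Substituting each data point gives a linear system:
  -8a + 4b - 2c + d = 53
  -a + b - c + d = 9
  a + b + c + d = -7
  8a + 4b + 2c + d = -39
Solving the system yields a = -5, b = 2, c = -3, d = -1.
So f(s) = -5s^3 + 2s^2 - 3s - 1.
Then f(0) = -1.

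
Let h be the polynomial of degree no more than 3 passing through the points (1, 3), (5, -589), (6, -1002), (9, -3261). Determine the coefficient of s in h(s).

Write h(s) = as^3 + bs^2 + cs + d. Substituting each data point gives a linear system:
  a + b + c + d = 3
  125a + 25b + 5c + d = -589
  216a + 36b + 6c + d = -1002
  729a + 81b + 9c + d = -3261
Solving the system yields a = -4, b = -5, c = 6, d = 6.
So h(s) = -4s³ - 5s² + 6s + 6.
The coefficient of s is 6.

6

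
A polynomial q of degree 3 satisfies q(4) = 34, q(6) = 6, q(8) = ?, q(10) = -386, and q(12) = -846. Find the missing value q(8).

-118

The 4 known points determine the degree-3 polynomial uniquely.
Write q(t) = at^3 + bt^2 + ct + d. Substituting each data point gives a linear system:
  64a + 16b + 4c + d = 34
  216a + 36b + 6c + d = 6
  1000a + 100b + 10c + d = -386
  1728a + 144b + 12c + d = -846
Solving the system yields a = -1, b = 6, c = 2, d = -6.
So q(t) = -t³ + 6t² + 2t - 6.
Then q(8) = -118.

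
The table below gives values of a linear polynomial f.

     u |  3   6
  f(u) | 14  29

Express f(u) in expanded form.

f(u) = 5u - 1

Write f(u) = au + b. Substituting each data point gives a linear system:
  3a + b = 14
  6a + b = 29
Solving the system yields a = 5, b = -1.
So f(u) = 5u - 1.
Check: f(6) = 29. ✓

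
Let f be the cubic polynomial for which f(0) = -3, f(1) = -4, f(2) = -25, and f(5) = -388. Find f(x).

f(x) = -3x^3 - x^2 + 3x - 3

Using the Lagrange interpolation formula with nodes 0, 1, 2, 5:
  L_0(x) = (x - 1)(x - 2)(x - 5) / -10
  L_1(x) = x(x - 2)(x - 5) / 4
  L_2(x) = x(x - 1)(x - 5) / -6
  L_3(x) = x(x - 1)(x - 2) / 60
Then f(x) = -3·L_0(x) - 4·L_1(x) - 25·L_2(x) - 388·L_3(x).
Expanding and collecting terms gives f(x) = -3x^3 - x^2 + 3x - 3.
Check: f(2) = -25. ✓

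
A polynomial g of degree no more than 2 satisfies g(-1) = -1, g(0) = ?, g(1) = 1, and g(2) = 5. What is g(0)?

On equispaced nodes a degree-2 polynomial has vanishing third forward difference, so
  - g(-1) + 3·g(0) - 3·g(1) + g(2) = 0.
Substituting the known values and solving for g(0):
  3·g(0) = -3
  g(0) = -1.

-1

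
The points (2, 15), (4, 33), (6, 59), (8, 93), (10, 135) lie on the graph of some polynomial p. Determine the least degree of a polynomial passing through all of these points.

Forward differences of the values at s = 2, 4, 6, 8, 10:
  p  : 15  33  59  93  135
  Δ  : 18  26  34  42
  Δ^2: 8  8  8
  Δ^3: 0  0
  Δ^4: 0
The second differences are constant (8) and nonzero, while all higher differences vanish, so the minimal degree is 2.

2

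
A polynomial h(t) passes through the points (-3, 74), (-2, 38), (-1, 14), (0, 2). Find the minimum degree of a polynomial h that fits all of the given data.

Forward differences of the values at t = -3, -2, -1, 0:
  h  : 74  38  14  2
  Δ  : -36  -24  -12
  Δ^2: 12  12
  Δ^3: 0
The second differences are constant (12) and nonzero, while all higher differences vanish, so the minimal degree is 2.

2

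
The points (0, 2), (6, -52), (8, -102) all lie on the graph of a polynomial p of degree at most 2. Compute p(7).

Write p(s) = as^2 + bs + c. Substituting each data point gives a linear system:
  c = 2
  36a + 6b + c = -52
  64a + 8b + c = -102
Solving the system yields a = -2, b = 3, c = 2.
So p(s) = -2s^2 + 3s + 2.
Then p(7) = -75.

-75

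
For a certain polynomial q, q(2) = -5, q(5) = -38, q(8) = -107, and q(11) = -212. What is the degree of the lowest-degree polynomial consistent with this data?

Forward differences of the values at x = 2, 5, 8, 11:
  q  : -5  -38  -107  -212
  Δ  : -33  -69  -105
  Δ^2: -36  -36
  Δ^3: 0
The second differences are constant (-36) and nonzero, while all higher differences vanish, so the minimal degree is 2.

2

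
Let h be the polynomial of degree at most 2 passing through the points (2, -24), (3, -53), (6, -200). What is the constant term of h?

4

Write h(u) = au^2 + bu + c. Substituting each data point gives a linear system:
  4a + 2b + c = -24
  9a + 3b + c = -53
  36a + 6b + c = -200
Solving the system yields a = -5, b = -4, c = 4.
So h(u) = -5u^2 - 4u + 4.
The constant term is 4.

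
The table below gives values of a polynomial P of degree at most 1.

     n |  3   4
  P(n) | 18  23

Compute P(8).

Using the Lagrange interpolation formula with nodes 3, 4:
  L_0(n) = (n - 4) / -1
  L_1(n) = (n - 3) / 1
Then P(n) = 18·L_0(n) + 23·L_1(n).
Expanding and collecting terms gives P(n) = 5n + 3.
Evaluating at n = 8: P(8) = 43.

43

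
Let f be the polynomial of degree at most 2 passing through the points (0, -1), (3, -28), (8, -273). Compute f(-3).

Write f(u) = au^2 + bu + c. Substituting each data point gives a linear system:
  c = -1
  9a + 3b + c = -28
  64a + 8b + c = -273
Solving the system yields a = -5, b = 6, c = -1.
So f(u) = -5u² + 6u - 1.
Then f(-3) = -64.

-64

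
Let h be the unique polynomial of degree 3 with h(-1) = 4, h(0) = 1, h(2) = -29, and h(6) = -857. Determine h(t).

Using the Lagrange interpolation formula with nodes -1, 0, 2, 6:
  L_0(t) = t(t - 2)(t - 6) / -21
  L_1(t) = (t + 1)(t - 2)(t - 6) / 12
  L_2(t) = (t + 1)t(t - 6) / -24
  L_3(t) = (t + 1)t(t - 2) / 168
Then h(t) = 4·L_0(t) + 1·L_1(t) - 29·L_2(t) - 857·L_3(t).
Expanding and collecting terms gives h(t) = -4t³ + t + 1.
Check: h(0) = 1. ✓

h(t) = -4t^3 + t + 1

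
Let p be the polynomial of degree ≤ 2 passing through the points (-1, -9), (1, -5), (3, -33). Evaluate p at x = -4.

Write p(x) = ax^2 + bx + c. Substituting each data point gives a linear system:
  a - b + c = -9
  a + b + c = -5
  9a + 3b + c = -33
Solving the system yields a = -4, b = 2, c = -3.
So p(x) = -4x^2 + 2x - 3.
Then p(-4) = -75.

-75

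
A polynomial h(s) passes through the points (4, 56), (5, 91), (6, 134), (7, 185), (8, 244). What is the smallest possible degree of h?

Forward differences of the values at s = 4, 5, 6, 7, 8:
  h  : 56  91  134  185  244
  Δ  : 35  43  51  59
  Δ^2: 8  8  8
  Δ^3: 0  0
  Δ^4: 0
The second differences are constant (8) and nonzero, while all higher differences vanish, so the minimal degree is 2.

2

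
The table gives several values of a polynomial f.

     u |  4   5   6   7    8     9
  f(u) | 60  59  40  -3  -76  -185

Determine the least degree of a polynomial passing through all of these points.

Forward differences of the values at u = 4, 5, 6, 7, 8, 9:
  f  : 60  59  40  -3  -76  -185
  Δ  : -1  -19  -43  -73  -109
  Δ^2: -18  -24  -30  -36
  Δ^3: -6  -6  -6
  Δ^4: 0  0
  Δ^5: 0
The third differences are constant (-6) and nonzero, while all higher differences vanish, so the minimal degree is 3.

3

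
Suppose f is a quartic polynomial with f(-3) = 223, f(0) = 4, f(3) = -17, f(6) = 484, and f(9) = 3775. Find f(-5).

Using the Lagrange interpolation formula with nodes -3, 0, 3, 6, 9:
  L_0(x) = x(x - 3)(x - 6)(x - 9) / 1944
  L_1(x) = (x + 3)(x - 3)(x - 6)(x - 9) / -486
  L_2(x) = (x + 3)x(x - 6)(x - 9) / 324
  L_3(x) = (x + 3)x(x - 3)(x - 9) / -486
  L_4(x) = (x + 3)x(x - 3)(x - 6) / 1944
Then f(x) = 223·L_0(x) + 4·L_1(x) - 17·L_2(x) + 484·L_3(x) + 3775·L_4(x).
Expanding and collecting terms gives f(x) = x⁴ - 4x³ + 2x² - 4x + 4.
Evaluating at x = -5: f(-5) = 1199.

1199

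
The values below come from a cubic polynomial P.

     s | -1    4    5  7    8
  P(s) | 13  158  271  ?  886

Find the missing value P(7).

629

The 4 known points determine the degree-3 polynomial uniquely.
Write P(s) = as^3 + bs^2 + cs + d. Substituting each data point gives a linear system:
  -a + b - c + d = 13
  64a + 16b + 4c + d = 158
  125a + 25b + 5c + d = 271
  512a + 64b + 8c + d = 886
Solving the system yields a = 1, b = 6, c = -2, d = 6.
So P(s) = s^3 + 6s^2 - 2s + 6.
Then P(7) = 629.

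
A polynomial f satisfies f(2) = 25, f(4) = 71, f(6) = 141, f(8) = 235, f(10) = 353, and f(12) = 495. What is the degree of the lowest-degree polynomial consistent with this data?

2

Forward differences of the values at u = 2, 4, 6, 8, 10, 12:
  f  : 25  71  141  235  353  495
  Δ  : 46  70  94  118  142
  Δ^2: 24  24  24  24
  Δ^3: 0  0  0
  Δ^4: 0  0
  Δ^5: 0
The second differences are constant (24) and nonzero, while all higher differences vanish, so the minimal degree is 2.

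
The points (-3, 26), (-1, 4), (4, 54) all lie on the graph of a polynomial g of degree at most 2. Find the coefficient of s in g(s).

1

Write g(s) = as^2 + bs + c. Substituting each data point gives a linear system:
  9a - 3b + c = 26
  a - b + c = 4
  16a + 4b + c = 54
Solving the system yields a = 3, b = 1, c = 2.
So g(s) = 3s² + s + 2.
The coefficient of s is 1.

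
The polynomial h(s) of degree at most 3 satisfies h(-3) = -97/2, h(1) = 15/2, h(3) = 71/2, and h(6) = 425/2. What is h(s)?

Using the Lagrange interpolation formula with nodes -3, 1, 3, 6:
  L_0(s) = (s - 1)(s - 3)(s - 6) / -216
  L_1(s) = (s + 3)(s - 3)(s - 6) / 40
  L_2(s) = (s + 3)(s - 1)(s - 6) / -36
  L_3(s) = (s + 3)(s - 1)(s - 3) / 135
Then h(s) = -97/2·L_0(s) + 15/2·L_1(s) + 71/2·L_2(s) + 425/2·L_3(s).
Expanding and collecting terms gives h(s) = s^3 - s^2 + 5s + 5/2.
Check: h(1) = 15/2. ✓

h(s) = s^3 - s^2 + 5s + 5/2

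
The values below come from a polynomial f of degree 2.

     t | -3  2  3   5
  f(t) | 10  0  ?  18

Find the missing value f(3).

4

The 3 known points determine the degree-2 polynomial uniquely.
Write f(t) = at^2 + bt + c. Substituting each data point gives a linear system:
  9a - 3b + c = 10
  4a + 2b + c = 0
  25a + 5b + c = 18
Solving the system yields a = 1, b = -1, c = -2.
So f(t) = t² - t - 2.
Then f(3) = 4.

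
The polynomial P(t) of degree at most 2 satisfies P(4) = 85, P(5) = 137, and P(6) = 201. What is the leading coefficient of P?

6

Write P(t) = at^2 + bt + c. Substituting each data point gives a linear system:
  16a + 4b + c = 85
  25a + 5b + c = 137
  36a + 6b + c = 201
Solving the system yields a = 6, b = -2, c = -3.
So P(t) = 6t^2 - 2t - 3.
The leading coefficient is 6.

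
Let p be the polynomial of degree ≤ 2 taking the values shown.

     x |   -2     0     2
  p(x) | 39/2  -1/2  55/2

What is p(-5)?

279/2

Using the Lagrange interpolation formula with nodes -2, 0, 2:
  L_0(x) = x(x - 2) / 8
  L_1(x) = (x + 2)(x - 2) / -4
  L_2(x) = (x + 2)x / 8
Then p(x) = 39/2·L_0(x) - 1/2·L_1(x) + 55/2·L_2(x).
Expanding and collecting terms gives p(x) = 6x^2 + 2x - 1/2.
Evaluating at x = -5: p(-5) = 279/2.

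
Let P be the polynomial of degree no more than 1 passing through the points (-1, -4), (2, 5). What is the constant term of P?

-1

Write P(t) = at + b. Substituting each data point gives a linear system:
  -a + b = -4
  2a + b = 5
Solving the system yields a = 3, b = -1.
So P(t) = 3t - 1.
The constant term is -1.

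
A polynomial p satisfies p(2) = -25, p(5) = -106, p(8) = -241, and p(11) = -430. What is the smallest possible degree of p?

Forward differences of the values at n = 2, 5, 8, 11:
  p  : -25  -106  -241  -430
  Δ  : -81  -135  -189
  Δ^2: -54  -54
  Δ^3: 0
The second differences are constant (-54) and nonzero, while all higher differences vanish, so the minimal degree is 2.

2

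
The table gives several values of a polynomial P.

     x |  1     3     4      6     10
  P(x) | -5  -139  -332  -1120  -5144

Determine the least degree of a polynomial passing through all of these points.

Divided differences on the nodes 1, 3, 4, 6, 10:
  order 0: -5  -139  -332  -1120  -5144
  order 1: -67  -193  -394  -1006
  order 2: -42  -67  -102
  order 3: -5  -5
  order 4: 0
The order-3 divided differences are all -5 (nonzero) and every higher order vanishes, so the data lies on a polynomial of degree exactly 3.

3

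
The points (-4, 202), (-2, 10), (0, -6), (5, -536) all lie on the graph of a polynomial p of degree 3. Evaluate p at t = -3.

72

Write p(t) = at^3 + bt^2 + ct + d. Substituting each data point gives a linear system:
  -64a + 16b - 4c + d = 202
  -8a + 4b - 2c + d = 10
  d = -6
  125a + 25b + 5c + d = -536
Solving the system yields a = -4, b = -2, c = 4, d = -6.
So p(t) = -4t³ - 2t² + 4t - 6.
Then p(-3) = 72.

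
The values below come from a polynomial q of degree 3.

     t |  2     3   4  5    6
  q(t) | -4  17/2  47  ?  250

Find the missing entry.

247/2

On equispaced nodes a degree-3 polynomial has vanishing fourth forward difference, so
  q(2) - 4·q(3) + 6·q(4) - 4·q(5) + q(6) = 0.
Substituting the known values and solving for q(5):
  -4·q(5) = -494
  q(5) = 247/2.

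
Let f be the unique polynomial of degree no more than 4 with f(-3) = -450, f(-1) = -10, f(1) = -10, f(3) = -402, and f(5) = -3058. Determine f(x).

Write f(x) = ax^4 + bx^3 + cx^2 + dx + e. Substituting each data point gives a linear system:
  81a - 27b + 9c - 3d + e = -450
  a - b + c - d + e = -10
  a + b + c + d + e = -10
  81a + 27b + 9c + 3d + e = -402
  625a + 125b + 25c + 5d + e = -3058
Solving the system yields a = -5, b = 1, c = -2, d = -1, e = -3.
So f(x) = -5x⁴ + x³ - 2x² - x - 3.
Check: f(3) = -402. ✓

f(x) = -5x^4 + x^3 - 2x^2 - x - 3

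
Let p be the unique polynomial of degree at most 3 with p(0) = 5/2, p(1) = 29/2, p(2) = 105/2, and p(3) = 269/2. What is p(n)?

p(n) = 3n^3 + 4n^2 + 5n + 5/2

Write p(n) = an^3 + bn^2 + cn + d. Substituting each data point gives a linear system:
  d = 5/2
  a + b + c + d = 29/2
  8a + 4b + 2c + d = 105/2
  27a + 9b + 3c + d = 269/2
Solving the system yields a = 3, b = 4, c = 5, d = 5/2.
So p(n) = 3n³ + 4n² + 5n + 5/2.
Check: p(3) = 269/2. ✓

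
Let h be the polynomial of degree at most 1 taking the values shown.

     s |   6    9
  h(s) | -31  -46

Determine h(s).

h(s) = -5s - 1

Write h(s) = as + b. Substituting each data point gives a linear system:
  6a + b = -31
  9a + b = -46
Solving the system yields a = -5, b = -1.
So h(s) = -5s - 1.
Check: h(6) = -31. ✓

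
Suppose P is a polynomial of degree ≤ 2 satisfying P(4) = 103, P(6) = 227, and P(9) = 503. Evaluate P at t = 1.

7

Using the Lagrange interpolation formula with nodes 4, 6, 9:
  L_0(t) = (t - 6)(t - 9) / 10
  L_1(t) = (t - 4)(t - 9) / -6
  L_2(t) = (t - 4)(t - 6) / 15
Then P(t) = 103·L_0(t) + 227·L_1(t) + 503·L_2(t).
Expanding and collecting terms gives P(t) = 6t^2 + 2t - 1.
Evaluating at t = 1: P(1) = 7.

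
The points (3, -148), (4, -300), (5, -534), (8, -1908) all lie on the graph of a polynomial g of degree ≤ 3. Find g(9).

Using the Lagrange interpolation formula with nodes 3, 4, 5, 8:
  L_0(n) = (n - 4)(n - 5)(n - 8) / -10
  L_1(n) = (n - 3)(n - 5)(n - 8) / 4
  L_2(n) = (n - 3)(n - 4)(n - 8) / -6
  L_3(n) = (n - 3)(n - 4)(n - 5) / 60
Then g(n) = -148·L_0(n) - 300·L_1(n) - 534·L_2(n) - 1908·L_3(n).
Expanding and collecting terms gives g(n) = -3n³ - 5n² - 6n - 4.
Evaluating at n = 9: g(9) = -2650.

-2650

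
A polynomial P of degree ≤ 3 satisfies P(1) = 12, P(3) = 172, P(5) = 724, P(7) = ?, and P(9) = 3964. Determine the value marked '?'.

1908

On equispaced nodes a degree-3 polynomial has vanishing fourth forward difference, so
  P(1) - 4·P(3) + 6·P(5) - 4·P(7) + P(9) = 0.
Substituting the known values and solving for P(7):
  -4·P(7) = -7632
  P(7) = 1908.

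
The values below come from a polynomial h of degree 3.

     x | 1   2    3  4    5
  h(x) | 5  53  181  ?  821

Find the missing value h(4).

425

On equispaced nodes a degree-3 polynomial has vanishing fourth forward difference, so
  h(1) - 4·h(2) + 6·h(3) - 4·h(4) + h(5) = 0.
Substituting the known values and solving for h(4):
  -4·h(4) = -1700
  h(4) = 425.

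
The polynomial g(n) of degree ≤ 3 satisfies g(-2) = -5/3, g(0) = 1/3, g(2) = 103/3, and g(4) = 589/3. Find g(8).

Forward differences of the values at n = -2, 0, 2, 4:
  g  : -5/3  1/3  103/3  589/3
  Δ  : 2  34  162
  Δ^2: 32  128
  Δ^3: 96
The third differences are constant, confirming degree 3.
Interpolating (Newton forward form) and evaluating at n = 8 gives g(8) = 3865/3.

3865/3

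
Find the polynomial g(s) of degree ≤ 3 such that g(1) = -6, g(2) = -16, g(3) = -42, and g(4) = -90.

g(s) = -s^3 - 2s^2 + 3s - 6

Write g(s) = as^3 + bs^2 + cs + d. Substituting each data point gives a linear system:
  a + b + c + d = -6
  8a + 4b + 2c + d = -16
  27a + 9b + 3c + d = -42
  64a + 16b + 4c + d = -90
Solving the system yields a = -1, b = -2, c = 3, d = -6.
So g(s) = -s^3 - 2s^2 + 3s - 6.
Check: g(2) = -16. ✓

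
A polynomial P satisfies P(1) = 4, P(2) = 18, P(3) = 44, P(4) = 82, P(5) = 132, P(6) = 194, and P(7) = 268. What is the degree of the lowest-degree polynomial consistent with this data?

Forward differences of the values at s = 1, 2, 3, 4, 5, 6, 7:
  P  : 4  18  44  82  132  194  268
  Δ  : 14  26  38  50  62  74
  Δ^2: 12  12  12  12  12
  Δ^3: 0  0  0  0
  Δ^4: 0  0  0
  Δ^5: 0  0
  Δ^6: 0
The second differences are constant (12) and nonzero, while all higher differences vanish, so the minimal degree is 2.

2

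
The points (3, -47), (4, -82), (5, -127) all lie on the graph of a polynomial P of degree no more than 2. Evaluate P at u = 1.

Forward differences of the values at u = 3, 4, 5:
  P  : -47  -82  -127
  Δ  : -35  -45
  Δ^2: -10
The second differences are constant, confirming degree 2.
Interpolating (Newton forward form) and evaluating at u = 1 gives P(1) = -7.

-7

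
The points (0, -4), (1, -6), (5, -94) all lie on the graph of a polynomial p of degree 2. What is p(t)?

p(t) = -4t^2 + 2t - 4

Write p(t) = at^2 + bt + c. Substituting each data point gives a linear system:
  c = -4
  a + b + c = -6
  25a + 5b + c = -94
Solving the system yields a = -4, b = 2, c = -4.
So p(t) = -4t^2 + 2t - 4.
Check: p(1) = -6. ✓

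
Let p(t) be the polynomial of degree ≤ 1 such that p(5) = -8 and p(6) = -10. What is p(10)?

Write p(t) = at + b. Substituting each data point gives a linear system:
  5a + b = -8
  6a + b = -10
Solving the system yields a = -2, b = 2.
So p(t) = -2t + 2.
Then p(10) = -18.

-18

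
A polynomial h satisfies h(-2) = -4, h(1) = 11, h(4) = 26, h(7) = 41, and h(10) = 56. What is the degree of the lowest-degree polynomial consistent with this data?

1

Forward differences of the values at x = -2, 1, 4, 7, 10:
  h  : -4  11  26  41  56
  Δ  : 15  15  15  15
  Δ^2: 0  0  0
  Δ^3: 0  0
  Δ^4: 0
The first differences are constant (15) and nonzero, while all higher differences vanish, so the minimal degree is 1.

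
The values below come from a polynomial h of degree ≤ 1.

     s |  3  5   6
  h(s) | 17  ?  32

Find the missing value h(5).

The 2 known points determine the degree-1 polynomial uniquely.
Write h(s) = as + b. Substituting each data point gives a linear system:
  3a + b = 17
  6a + b = 32
Solving the system yields a = 5, b = 2.
So h(s) = 5s + 2.
Then h(5) = 27.

27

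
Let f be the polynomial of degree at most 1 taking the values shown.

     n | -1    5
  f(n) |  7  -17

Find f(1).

Write f(n) = an + b. Substituting each data point gives a linear system:
  -a + b = 7
  5a + b = -17
Solving the system yields a = -4, b = 3.
So f(n) = -4n + 3.
Then f(1) = -1.

-1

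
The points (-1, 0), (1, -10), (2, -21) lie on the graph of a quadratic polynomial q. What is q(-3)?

Using the Lagrange interpolation formula with nodes -1, 1, 2:
  L_0(t) = (t - 1)(t - 2) / 6
  L_1(t) = (t + 1)(t - 2) / -2
  L_2(t) = (t + 1)(t - 1) / 3
Then q(t) = 0·L_0(t) - 10·L_1(t) - 21·L_2(t).
Expanding and collecting terms gives q(t) = -2t^2 - 5t - 3.
Evaluating at t = -3: q(-3) = -6.

-6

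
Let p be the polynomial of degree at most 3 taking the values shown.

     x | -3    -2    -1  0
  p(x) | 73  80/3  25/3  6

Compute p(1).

Forward differences of the values at x = -3, -2, -1, 0:
  p  : 73  80/3  25/3  6
  Δ  : -139/3  -55/3  -7/3
  Δ^2: 28  16
  Δ^3: -12
The third differences are constant, confirming degree 3.
Interpolating (Newton forward form) and evaluating at x = 1 gives p(1) = 23/3.

23/3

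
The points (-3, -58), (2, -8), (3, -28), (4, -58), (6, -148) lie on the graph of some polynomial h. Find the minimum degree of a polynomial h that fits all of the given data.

Divided differences on the nodes -3, 2, 3, 4, 6:
  order 0: -58  -8  -28  -58  -148
  order 1: 10  -20  -30  -45
  order 2: -5  -5  -5
  order 3: 0  0
  order 4: 0
The order-2 divided differences are all -5 (nonzero) and every higher order vanishes, so the data lies on a polynomial of degree exactly 2.

2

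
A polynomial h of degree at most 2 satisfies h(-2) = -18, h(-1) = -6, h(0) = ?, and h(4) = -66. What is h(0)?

The 3 known points determine the degree-2 polynomial uniquely.
Write h(u) = au^2 + bu + c. Substituting each data point gives a linear system:
  4a - 2b + c = -18
  a - b + c = -6
  16a + 4b + c = -66
Solving the system yields a = -4, b = 0, c = -2.
So h(u) = -4u^2 - 2.
Then h(0) = -2.

-2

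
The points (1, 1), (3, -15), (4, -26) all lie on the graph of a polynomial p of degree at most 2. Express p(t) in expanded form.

p(t) = -t^2 - 4t + 6

Write p(t) = at^2 + bt + c. Substituting each data point gives a linear system:
  a + b + c = 1
  9a + 3b + c = -15
  16a + 4b + c = -26
Solving the system yields a = -1, b = -4, c = 6.
So p(t) = -t² - 4t + 6.
Check: p(4) = -26. ✓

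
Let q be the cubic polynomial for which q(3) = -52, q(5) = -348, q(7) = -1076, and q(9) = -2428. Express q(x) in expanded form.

q(x) = -4x^3 + 6x^2 + 2

Write q(x) = ax^3 + bx^2 + cx + d. Substituting each data point gives a linear system:
  27a + 9b + 3c + d = -52
  125a + 25b + 5c + d = -348
  343a + 49b + 7c + d = -1076
  729a + 81b + 9c + d = -2428
Solving the system yields a = -4, b = 6, c = 0, d = 2.
So q(x) = -4x^3 + 6x^2 + 2.
Check: q(3) = -52. ✓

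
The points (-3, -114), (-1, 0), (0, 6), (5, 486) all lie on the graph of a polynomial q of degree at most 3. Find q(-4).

Using the Lagrange interpolation formula with nodes -3, -1, 0, 5:
  L_0(n) = (n + 1)n(n - 5) / -48
  L_1(n) = (n + 3)n(n - 5) / 12
  L_2(n) = (n + 3)(n + 1)(n - 5) / -15
  L_3(n) = (n + 3)(n + 1)n / 240
Then q(n) = -114·L_0(n) + 0·L_1(n) + 6·L_2(n) + 486·L_3(n).
Expanding and collecting terms gives q(n) = 4n^3 - n^2 + n + 6.
Evaluating at n = -4: q(-4) = -270.

-270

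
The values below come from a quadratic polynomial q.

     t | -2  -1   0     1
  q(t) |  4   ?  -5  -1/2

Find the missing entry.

On equispaced nodes a degree-2 polynomial has vanishing third forward difference, so
  - q(-2) + 3·q(-1) - 3·q(0) + q(1) = 0.
Substituting the known values and solving for q(-1):
  3·q(-1) = -21/2
  q(-1) = -7/2.

-7/2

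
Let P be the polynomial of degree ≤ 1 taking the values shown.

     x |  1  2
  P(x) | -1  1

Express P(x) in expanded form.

Write P(x) = ax + b. Substituting each data point gives a linear system:
  a + b = -1
  2a + b = 1
Solving the system yields a = 2, b = -3.
So P(x) = 2x - 3.
Check: P(2) = 1. ✓

P(x) = 2x - 3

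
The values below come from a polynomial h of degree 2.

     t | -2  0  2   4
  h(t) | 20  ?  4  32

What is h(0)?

On equispaced nodes a degree-2 polynomial has vanishing third forward difference, so
  - h(-2) + 3·h(0) - 3·h(2) + h(4) = 0.
Substituting the known values and solving for h(0):
  3·h(0) = 0
  h(0) = 0.

0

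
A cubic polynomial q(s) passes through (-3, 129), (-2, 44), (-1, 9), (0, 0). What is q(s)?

Write q(s) = as^3 + bs^2 + cs + d. Substituting each data point gives a linear system:
  -27a + 9b - 3c + d = 129
  -8a + 4b - 2c + d = 44
  -a + b - c + d = 9
  d = 0
Solving the system yields a = -4, b = 1, c = -4, d = 0.
So q(s) = -4s^3 + s^2 - 4s.
Check: q(0) = 0. ✓

q(s) = -4s^3 + s^2 - 4s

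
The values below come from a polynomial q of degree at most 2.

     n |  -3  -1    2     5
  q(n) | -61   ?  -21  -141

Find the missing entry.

-9

The 3 known points determine the degree-2 polynomial uniquely.
Write q(n) = an^2 + bn + c. Substituting each data point gives a linear system:
  9a - 3b + c = -61
  4a + 2b + c = -21
  25a + 5b + c = -141
Solving the system yields a = -6, b = 2, c = -1.
So q(n) = -6n^2 + 2n - 1.
Then q(-1) = -9.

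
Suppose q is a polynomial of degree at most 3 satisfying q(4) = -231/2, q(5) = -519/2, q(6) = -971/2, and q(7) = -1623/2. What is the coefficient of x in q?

3

Write q(x) = ax^3 + bx^2 + cx + d. Substituting each data point gives a linear system:
  64a + 16b + 4c + d = -231/2
  125a + 25b + 5c + d = -519/2
  216a + 36b + 6c + d = -971/2
  343a + 49b + 7c + d = -1623/2
Solving the system yields a = -3, b = 4, c = 3, d = 1/2.
So q(x) = -3x^3 + 4x^2 + 3x + 1/2.
The coefficient of x is 3.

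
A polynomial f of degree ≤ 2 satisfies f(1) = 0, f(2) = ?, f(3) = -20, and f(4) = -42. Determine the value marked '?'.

The 3 known points determine the degree-2 polynomial uniquely.
Write f(s) = as^2 + bs + c. Substituting each data point gives a linear system:
  a + b + c = 0
  9a + 3b + c = -20
  16a + 4b + c = -42
Solving the system yields a = -4, b = 6, c = -2.
So f(s) = -4s^2 + 6s - 2.
Then f(2) = -6.

-6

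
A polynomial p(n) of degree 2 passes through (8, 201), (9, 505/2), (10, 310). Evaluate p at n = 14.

600

Using the Lagrange interpolation formula with nodes 8, 9, 10:
  L_0(n) = (n - 9)(n - 10) / 2
  L_1(n) = (n - 8)(n - 10) / -1
  L_2(n) = (n - 8)(n - 9) / 2
Then p(n) = 201·L_0(n) + 505/2·L_1(n) + 310·L_2(n).
Expanding and collecting terms gives p(n) = 3n² + (1/2)n + 5.
Evaluating at n = 14: p(14) = 600.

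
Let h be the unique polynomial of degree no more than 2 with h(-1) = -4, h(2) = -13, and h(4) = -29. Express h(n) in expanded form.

Write h(n) = an^2 + bn + c. Substituting each data point gives a linear system:
  a - b + c = -4
  4a + 2b + c = -13
  16a + 4b + c = -29
Solving the system yields a = -1, b = -2, c = -5.
So h(n) = -n² - 2n - 5.
Check: h(4) = -29. ✓

h(n) = -n^2 - 2n - 5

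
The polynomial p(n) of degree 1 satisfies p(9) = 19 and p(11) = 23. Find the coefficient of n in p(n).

Write p(n) = an + b. Substituting each data point gives a linear system:
  9a + b = 19
  11a + b = 23
Solving the system yields a = 2, b = 1.
So p(n) = 2n + 1.
The leading coefficient is 2.

2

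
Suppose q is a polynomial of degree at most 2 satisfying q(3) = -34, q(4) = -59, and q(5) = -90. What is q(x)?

q(x) = -3x^2 - 4x + 5

Write q(x) = ax^2 + bx + c. Substituting each data point gives a linear system:
  9a + 3b + c = -34
  16a + 4b + c = -59
  25a + 5b + c = -90
Solving the system yields a = -3, b = -4, c = 5.
So q(x) = -3x² - 4x + 5.
Check: q(4) = -59. ✓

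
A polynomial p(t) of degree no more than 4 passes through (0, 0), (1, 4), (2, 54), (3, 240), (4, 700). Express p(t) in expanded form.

Using the Lagrange interpolation formula with nodes 0, 1, 2, 3, 4:
  L_0(t) = (t - 1)(t - 2)(t - 3)(t - 4) / 24
  L_1(t) = t(t - 2)(t - 3)(t - 4) / -6
  L_2(t) = t(t - 1)(t - 3)(t - 4) / 4
  L_3(t) = t(t - 1)(t - 2)(t - 4) / -6
  L_4(t) = t(t - 1)(t - 2)(t - 3) / 24
Then p(t) = 0·L_0(t) + 4·L_1(t) + 54·L_2(t) + 240·L_3(t) + 700·L_4(t).
Expanding and collecting terms gives p(t) = 2t^4 + 3t^3 - t.
Check: p(1) = 4. ✓

p(t) = 2t^4 + 3t^3 - t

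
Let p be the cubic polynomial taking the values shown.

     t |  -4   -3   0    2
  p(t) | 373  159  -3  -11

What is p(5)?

-473

Write p(t) = at^3 + bt^2 + ct + d. Substituting each data point gives a linear system:
  -64a + 16b - 4c + d = 373
  -27a + 9b - 3c + d = 159
  d = -3
  8a + 4b + 2c + d = -11
Solving the system yields a = -5, b = 5, c = 6, d = -3.
So p(t) = -5t³ + 5t² + 6t - 3.
Then p(5) = -473.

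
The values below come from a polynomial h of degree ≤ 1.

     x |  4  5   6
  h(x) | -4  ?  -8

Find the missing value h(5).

-6

On equispaced nodes a degree-1 polynomial has vanishing second forward difference, so
  h(4) - 2·h(5) + h(6) = 0.
Substituting the known values and solving for h(5):
  -2·h(5) = 12
  h(5) = -6.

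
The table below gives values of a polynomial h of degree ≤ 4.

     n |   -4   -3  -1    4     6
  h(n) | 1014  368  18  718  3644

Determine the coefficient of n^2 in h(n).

Write h(n) = an^4 + bn^3 + cn^2 + dn + e. Substituting each data point gives a linear system:
  256a - 64b + 16c - 4d + e = 1014
  81a - 27b + 9c - 3d + e = 368
  a - b + c - d + e = 18
  256a + 64b + 16c + 4d + e = 718
  1296a + 216b + 36c + 6d + e = 3644
Solving the system yields a = 3, b = -2, c = 6, d = -5, e = 2.
So h(n) = 3n^4 - 2n^3 + 6n^2 - 5n + 2.
The coefficient of n^2 is 6.

6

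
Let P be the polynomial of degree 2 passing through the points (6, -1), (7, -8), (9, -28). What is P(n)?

P(n) = -n^2 + 6n - 1

Write P(n) = an^2 + bn + c. Substituting each data point gives a linear system:
  36a + 6b + c = -1
  49a + 7b + c = -8
  81a + 9b + c = -28
Solving the system yields a = -1, b = 6, c = -1.
So P(n) = -n² + 6n - 1.
Check: P(7) = -8. ✓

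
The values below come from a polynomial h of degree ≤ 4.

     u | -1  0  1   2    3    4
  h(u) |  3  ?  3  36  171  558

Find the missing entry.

The 5 known points determine the degree-4 polynomial uniquely.
Write h(u) = au^4 + bu^3 + cu^2 + du + e. Substituting each data point gives a linear system:
  a - b + c - d + e = 3
  a + b + c + d + e = 3
  16a + 8b + 4c + 2d + e = 36
  81a + 27b + 9c + 3d + e = 171
  256a + 64b + 16c + 4d + e = 558
Solving the system yields a = 3, b = -5, c = 6, d = 5, e = -6.
So h(u) = 3u^4 - 5u^3 + 6u^2 + 5u - 6.
Then h(0) = -6.

-6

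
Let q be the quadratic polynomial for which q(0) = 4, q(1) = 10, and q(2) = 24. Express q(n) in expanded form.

Write q(n) = an^2 + bn + c. Substituting each data point gives a linear system:
  c = 4
  a + b + c = 10
  4a + 2b + c = 24
Solving the system yields a = 4, b = 2, c = 4.
So q(n) = 4n^2 + 2n + 4.
Check: q(0) = 4. ✓

q(n) = 4n^2 + 2n + 4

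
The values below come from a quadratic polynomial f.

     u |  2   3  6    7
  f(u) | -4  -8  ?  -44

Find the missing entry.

The 3 known points determine the degree-2 polynomial uniquely.
Write f(u) = au^2 + bu + c. Substituting each data point gives a linear system:
  4a + 2b + c = -4
  9a + 3b + c = -8
  49a + 7b + c = -44
Solving the system yields a = -1, b = 1, c = -2.
So f(u) = -u^2 + u - 2.
Then f(6) = -32.

-32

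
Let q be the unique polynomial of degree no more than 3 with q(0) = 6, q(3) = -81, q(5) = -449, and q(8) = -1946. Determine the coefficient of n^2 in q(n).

1

Write q(n) = an^3 + bn^2 + cn + d. Substituting each data point gives a linear system:
  d = 6
  27a + 9b + 3c + d = -81
  125a + 25b + 5c + d = -449
  512a + 64b + 8c + d = -1946
Solving the system yields a = -4, b = 1, c = 4, d = 6.
So q(n) = -4n^3 + n^2 + 4n + 6.
The coefficient of n^2 is 1.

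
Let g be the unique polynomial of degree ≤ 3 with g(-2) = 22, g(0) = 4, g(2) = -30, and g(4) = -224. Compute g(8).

Using the Lagrange interpolation formula with nodes -2, 0, 2, 4:
  L_0(u) = u(u - 2)(u - 4) / -48
  L_1(u) = (u + 2)(u - 2)(u - 4) / 16
  L_2(u) = (u + 2)u(u - 4) / -16
  L_3(u) = (u + 2)u(u - 2) / 48
Then g(u) = 22·L_0(u) + 4·L_1(u) - 30·L_2(u) - 224·L_3(u).
Expanding and collecting terms gives g(u) = -3u^3 - 2u^2 - u + 4.
Evaluating at u = 8: g(8) = -1668.

-1668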